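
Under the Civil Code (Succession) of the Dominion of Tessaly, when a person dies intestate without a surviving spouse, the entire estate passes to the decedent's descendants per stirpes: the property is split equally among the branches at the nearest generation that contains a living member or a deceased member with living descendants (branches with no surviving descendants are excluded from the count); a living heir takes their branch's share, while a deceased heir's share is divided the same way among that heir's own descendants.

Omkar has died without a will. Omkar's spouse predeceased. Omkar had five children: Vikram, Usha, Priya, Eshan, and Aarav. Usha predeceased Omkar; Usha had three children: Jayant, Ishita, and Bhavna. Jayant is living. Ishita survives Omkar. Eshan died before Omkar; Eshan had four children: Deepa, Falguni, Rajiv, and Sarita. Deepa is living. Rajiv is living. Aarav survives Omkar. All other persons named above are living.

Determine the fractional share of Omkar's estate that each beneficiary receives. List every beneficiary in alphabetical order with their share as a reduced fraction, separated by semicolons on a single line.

Aarav 1/5; Bhavna 1/15; Deepa 1/20; Falguni 1/20; Ishita 1/15; Jayant 1/15; Priya 1/5; Rajiv 1/20; Sarita 1/20; Vikram 1/5

There is no surviving spouse, so the entire estate passes to Omkar's descendants per stirpes.
The estate is divided into 5 equal shares of 1/5 among Vikram, Usha, Priya, Eshan, Aarav.
Vikram is living and takes 1/5.
Usha predeceased; the 1/5 allotted to Usha's branch passes to Usha's issue by representation.
The 1/5 is divided into 3 equal shares of 1/15 among Jayant, Ishita, Bhavna.
Jayant is living and takes 1/15.
Ishita is living and takes 1/15.
Bhavna is living and takes 1/15.
Priya is living and takes 1/5.
Eshan predeceased; the 1/5 allotted to Eshan's branch passes to Eshan's issue by representation.
The 1/5 is divided into 4 equal shares of 1/20 among Deepa, Falguni, Rajiv, Sarita.
Deepa is living and takes 1/20.
Falguni is living and takes 1/20.
Rajiv is living and takes 1/20.
Sarita is living and takes 1/20.
Aarav is living and takes 1/5.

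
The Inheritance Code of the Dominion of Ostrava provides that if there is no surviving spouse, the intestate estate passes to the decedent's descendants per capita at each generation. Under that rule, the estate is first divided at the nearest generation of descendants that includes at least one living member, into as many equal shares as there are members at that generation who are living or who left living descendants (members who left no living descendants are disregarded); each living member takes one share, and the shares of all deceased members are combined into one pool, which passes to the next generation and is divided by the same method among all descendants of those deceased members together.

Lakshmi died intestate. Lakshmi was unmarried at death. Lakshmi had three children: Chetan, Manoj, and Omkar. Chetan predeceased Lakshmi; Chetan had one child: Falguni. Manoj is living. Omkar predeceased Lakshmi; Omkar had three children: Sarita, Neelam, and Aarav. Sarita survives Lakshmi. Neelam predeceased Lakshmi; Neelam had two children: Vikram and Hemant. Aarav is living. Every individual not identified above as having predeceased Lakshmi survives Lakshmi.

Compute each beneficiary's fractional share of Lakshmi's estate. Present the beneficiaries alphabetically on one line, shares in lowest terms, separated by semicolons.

Aarav 1/6; Falguni 1/6; Hemant 1/12; Manoj 1/3; Sarita 1/6; Vikram 1/12

There is no surviving spouse, so the entire estate passes to Lakshmi's descendants per capita at each generation.
At generation 1 (Chetan, Manoj, Omkar) there are 3 shares of (1)/3 = 1/3 each.
Living: Manoj — each takes 1/3.
Deceased: Chetan and Omkar. Their combined 2/3 is pooled and carried to generation 2.
At generation 2 (Falguni, Sarita, Neelam, Aarav) there are 4 shares of (2/3)/4 = 1/6 each.
Living: Falguni, Sarita, and Aarav — each takes 1/6.
Deceased: Neelam. That 1/6 share is carried to generation 3.
At generation 3 (Vikram, Hemant) there are 2 shares of (1/6)/2 = 1/12 each.
Living: Vikram and Hemant — each takes 1/12.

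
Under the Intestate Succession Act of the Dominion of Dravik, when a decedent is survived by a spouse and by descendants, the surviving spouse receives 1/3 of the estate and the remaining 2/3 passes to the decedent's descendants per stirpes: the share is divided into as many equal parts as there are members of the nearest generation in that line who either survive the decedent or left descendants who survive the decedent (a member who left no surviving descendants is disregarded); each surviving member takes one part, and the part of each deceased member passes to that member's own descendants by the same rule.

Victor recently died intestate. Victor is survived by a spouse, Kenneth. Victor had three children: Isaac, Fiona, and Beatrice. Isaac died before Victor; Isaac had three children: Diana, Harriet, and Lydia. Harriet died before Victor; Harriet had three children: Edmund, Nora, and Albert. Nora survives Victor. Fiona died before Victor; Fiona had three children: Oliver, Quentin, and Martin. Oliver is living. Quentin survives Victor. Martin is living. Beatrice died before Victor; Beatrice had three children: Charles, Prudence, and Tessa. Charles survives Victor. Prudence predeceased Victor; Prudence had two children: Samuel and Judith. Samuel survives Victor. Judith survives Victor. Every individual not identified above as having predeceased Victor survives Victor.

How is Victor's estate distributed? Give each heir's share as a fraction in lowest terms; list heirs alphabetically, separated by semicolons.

Albert 2/81; Charles 2/27; Diana 2/27; Edmund 2/81; Judith 1/27; Kenneth 1/3; Lydia 2/27; Martin 2/27; Nora 2/81; Oliver 2/27; Quentin 2/27; Samuel 1/27; Tessa 2/27

Kenneth, as surviving spouse, takes 1/3.
The remaining 2/3 passes to Victor's descendants per stirpes.
The 2/3 is divided into 3 equal shares of 2/9 among Isaac, Fiona, Beatrice.
Isaac predeceased; the 2/9 allotted to Isaac's branch passes to Isaac's issue by representation.
The 2/9 is divided into 3 equal shares of 2/27 among Diana, Harriet, Lydia.
Diana is living and takes 2/27.
Harriet predeceased; the 2/27 allotted to Harriet's branch passes to Harriet's issue by representation.
The 2/27 is divided into 3 equal shares of 2/81 among Edmund, Nora, Albert.
Edmund is living and takes 2/81.
Nora is living and takes 2/81.
Albert is living and takes 2/81.
Lydia is living and takes 2/27.
Fiona predeceased; the 2/9 allotted to Fiona's branch passes to Fiona's issue by representation.
The 2/9 is divided into 3 equal shares of 2/27 among Oliver, Quentin, Martin.
Oliver is living and takes 2/27.
Quentin is living and takes 2/27.
Martin is living and takes 2/27.
Beatrice predeceased; the 2/9 allotted to Beatrice's branch passes to Beatrice's issue by representation.
The 2/9 is divided into 3 equal shares of 2/27 among Charles, Prudence, Tessa.
Charles is living and takes 2/27.
Prudence predeceased; the 2/27 allotted to Prudence's branch passes to Prudence's issue by representation.
The 2/27 is divided into 2 equal shares of 1/27 among Samuel, Judith.
Samuel is living and takes 1/27.
Judith is living and takes 1/27.
Tessa is living and takes 2/27.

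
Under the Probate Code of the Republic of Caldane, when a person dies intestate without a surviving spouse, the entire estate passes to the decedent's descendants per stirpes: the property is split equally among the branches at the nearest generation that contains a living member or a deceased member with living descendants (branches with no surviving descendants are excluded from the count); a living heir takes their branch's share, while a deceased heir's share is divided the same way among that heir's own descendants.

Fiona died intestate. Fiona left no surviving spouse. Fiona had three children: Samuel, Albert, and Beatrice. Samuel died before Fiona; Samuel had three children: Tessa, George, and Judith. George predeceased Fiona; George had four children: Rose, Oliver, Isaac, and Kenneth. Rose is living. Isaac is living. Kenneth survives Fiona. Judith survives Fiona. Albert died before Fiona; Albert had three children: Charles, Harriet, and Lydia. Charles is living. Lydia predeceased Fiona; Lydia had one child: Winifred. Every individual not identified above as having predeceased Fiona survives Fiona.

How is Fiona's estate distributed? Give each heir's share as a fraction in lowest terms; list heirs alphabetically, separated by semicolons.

Beatrice 1/3; Charles 1/9; Harriet 1/9; Isaac 1/36; Judith 1/9; Kenneth 1/36; Oliver 1/36; Rose 1/36; Tessa 1/9; Winifred 1/9

There is no surviving spouse, so the entire estate passes to Fiona's descendants per stirpes.
The estate is divided into 3 equal shares of 1/3 among Samuel, Albert, Beatrice.
Samuel predeceased; the 1/3 allotted to Samuel's branch passes to Samuel's issue by representation.
The 1/3 is divided into 3 equal shares of 1/9 among Tessa, George, Judith.
Tessa is living and takes 1/9.
George predeceased; the 1/9 allotted to George's branch passes to George's issue by representation.
The 1/9 is divided into 4 equal shares of 1/36 among Rose, Oliver, Isaac, Kenneth.
Rose is living and takes 1/36.
Oliver is living and takes 1/36.
Isaac is living and takes 1/36.
Kenneth is living and takes 1/36.
Judith is living and takes 1/9.
Albert predeceased; the 1/3 allotted to Albert's branch passes to Albert's issue by representation.
The 1/3 is divided into 3 equal shares of 1/9 among Charles, Harriet, Lydia.
Charles is living and takes 1/9.
Harriet is living and takes 1/9.
Lydia predeceased; the 1/9 allotted to Lydia's branch passes to Lydia's issue by representation.
Winifred is the sole taker at this level and receives the full 1/9.
Beatrice is living and takes 1/3.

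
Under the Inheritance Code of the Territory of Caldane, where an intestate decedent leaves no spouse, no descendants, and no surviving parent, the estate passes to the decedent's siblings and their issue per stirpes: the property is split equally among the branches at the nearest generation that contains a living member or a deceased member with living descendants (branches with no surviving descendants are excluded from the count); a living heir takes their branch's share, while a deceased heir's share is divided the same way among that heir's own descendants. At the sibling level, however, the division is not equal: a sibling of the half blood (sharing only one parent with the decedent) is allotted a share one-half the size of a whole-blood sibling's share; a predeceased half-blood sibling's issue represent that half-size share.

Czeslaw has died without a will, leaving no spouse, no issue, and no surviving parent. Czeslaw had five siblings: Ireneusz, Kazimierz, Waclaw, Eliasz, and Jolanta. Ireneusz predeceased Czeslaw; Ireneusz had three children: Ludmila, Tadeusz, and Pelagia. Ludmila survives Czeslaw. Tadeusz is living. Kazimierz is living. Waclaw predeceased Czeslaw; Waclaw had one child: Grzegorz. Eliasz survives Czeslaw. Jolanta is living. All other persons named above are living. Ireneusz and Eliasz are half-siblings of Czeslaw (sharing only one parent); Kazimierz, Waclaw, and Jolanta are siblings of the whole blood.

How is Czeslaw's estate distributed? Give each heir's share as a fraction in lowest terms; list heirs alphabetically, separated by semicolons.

Eliasz 1/8; Grzegorz 1/4; Jolanta 1/4; Kazimierz 1/4; Ludmila 1/24; Pelagia 1/24; Tadeusz 1/24

No spouse, descendants, or parent survives, so the estate passes to Czeslaw's siblings per stirpes.
Half-blood siblings count for one-half the weight of whole-blood siblings at the initial division.
Dividing 1 in proportion to weights (total weight 4): Ireneusz (weight 1/2) → 1/8; Kazimierz (weight 1) → 1/4; Waclaw (weight 1) → 1/4; Eliasz (weight 1/2) → 1/8; Jolanta (weight 1) → 1/4.
Ireneusz predeceased; the 1/8 allotted to Ireneusz's branch passes to Ireneusz's issue by representation.
The 1/8 is divided into 3 equal shares of 1/24 among Ludmila, Tadeusz, Pelagia.
Ludmila is living and takes 1/24.
Tadeusz is living and takes 1/24.
Pelagia is living and takes 1/24.
Kazimierz is living and takes 1/4.
Waclaw predeceased; the 1/4 allotted to Waclaw's branch passes to Waclaw's issue by representation.
Grzegorz is the sole taker at this level and receives the full 1/4.
Eliasz is living and takes 1/8.
Jolanta is living and takes 1/4.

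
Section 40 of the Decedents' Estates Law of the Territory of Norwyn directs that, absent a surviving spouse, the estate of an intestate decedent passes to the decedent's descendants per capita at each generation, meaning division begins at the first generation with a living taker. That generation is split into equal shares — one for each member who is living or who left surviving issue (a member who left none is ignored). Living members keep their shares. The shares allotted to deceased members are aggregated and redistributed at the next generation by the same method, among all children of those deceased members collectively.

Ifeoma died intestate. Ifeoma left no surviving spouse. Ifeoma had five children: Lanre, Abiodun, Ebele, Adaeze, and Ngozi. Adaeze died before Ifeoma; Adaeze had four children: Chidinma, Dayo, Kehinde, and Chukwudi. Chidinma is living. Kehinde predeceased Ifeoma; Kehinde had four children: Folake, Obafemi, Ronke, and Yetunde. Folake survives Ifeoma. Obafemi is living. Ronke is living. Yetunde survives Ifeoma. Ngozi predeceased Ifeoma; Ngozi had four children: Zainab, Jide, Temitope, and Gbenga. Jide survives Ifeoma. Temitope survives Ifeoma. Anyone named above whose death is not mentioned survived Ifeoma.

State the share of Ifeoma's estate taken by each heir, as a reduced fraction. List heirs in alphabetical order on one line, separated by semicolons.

There is no surviving spouse, so the entire estate passes to Ifeoma's descendants per capita at each generation.
At generation 1 (Lanre, Abiodun, Ebele, Adaeze, Ngozi) there are 5 shares of (1)/5 = 1/5 each.
Living: Lanre, Abiodun, and Ebele — each takes 1/5.
Deceased: Adaeze and Ngozi. Their combined 2/5 is pooled and carried to generation 2.
At generation 2 (Chidinma, Dayo, Kehinde, Chukwudi, Zainab, Jide, Temitope, Gbenga) there are 8 shares of (2/5)/8 = 1/20 each.
Living: Chidinma, Dayo, Chukwudi, Zainab, Jide, Temitope, and Gbenga — each takes 1/20.
Deceased: Kehinde. That 1/20 share is carried to generation 3.
At generation 3 (Folake, Obafemi, Ronke, Yetunde) there are 4 shares of (1/20)/4 = 1/80 each.
Living: Folake, Obafemi, Ronke, and Yetunde — each takes 1/80.

Abiodun 1/5; Chidinma 1/20; Chukwudi 1/20; Dayo 1/20; Ebele 1/5; Folake 1/80; Gbenga 1/20; Jide 1/20; Lanre 1/5; Obafemi 1/80; Ronke 1/80; Temitope 1/20; Yetunde 1/80; Zainab 1/20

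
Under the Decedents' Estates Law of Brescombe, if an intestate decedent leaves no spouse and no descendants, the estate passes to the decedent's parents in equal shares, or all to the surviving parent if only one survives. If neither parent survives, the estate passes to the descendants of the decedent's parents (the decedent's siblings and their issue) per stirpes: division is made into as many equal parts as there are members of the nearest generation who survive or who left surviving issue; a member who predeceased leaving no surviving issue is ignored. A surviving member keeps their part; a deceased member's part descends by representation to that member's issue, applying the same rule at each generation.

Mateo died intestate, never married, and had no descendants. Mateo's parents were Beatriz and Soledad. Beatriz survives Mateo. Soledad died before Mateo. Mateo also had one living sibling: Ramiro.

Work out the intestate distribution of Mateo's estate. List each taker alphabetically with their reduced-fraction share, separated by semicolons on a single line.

Only one parent, Beatriz, survives, so Beatriz takes the entire estate. The siblings take nothing because a surviving parent has priority.

Beatriz 1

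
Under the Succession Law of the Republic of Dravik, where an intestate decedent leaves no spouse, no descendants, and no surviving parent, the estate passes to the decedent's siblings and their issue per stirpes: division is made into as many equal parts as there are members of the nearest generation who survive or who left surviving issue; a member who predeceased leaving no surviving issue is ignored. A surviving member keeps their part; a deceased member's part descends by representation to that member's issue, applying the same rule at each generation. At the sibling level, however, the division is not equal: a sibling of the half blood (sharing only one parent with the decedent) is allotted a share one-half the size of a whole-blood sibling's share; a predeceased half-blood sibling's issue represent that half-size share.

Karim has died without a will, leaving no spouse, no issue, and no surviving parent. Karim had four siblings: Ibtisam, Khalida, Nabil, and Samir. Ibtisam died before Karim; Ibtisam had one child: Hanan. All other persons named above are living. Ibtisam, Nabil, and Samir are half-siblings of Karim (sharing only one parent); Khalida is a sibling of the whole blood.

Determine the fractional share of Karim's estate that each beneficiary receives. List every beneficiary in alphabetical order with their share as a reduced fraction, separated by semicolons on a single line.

No spouse, descendants, or parent survives, so the estate passes to Karim's siblings per stirpes.
Half-blood siblings count for one-half the weight of whole-blood siblings at the initial division.
Dividing 1 in proportion to weights (total weight 5/2): Ibtisam (weight 1/2) → 1/5; Khalida (weight 1) → 2/5; Nabil (weight 1/2) → 1/5; Samir (weight 1/2) → 1/5.
Ibtisam predeceased; the 1/5 allotted to Ibtisam's branch passes to Ibtisam's issue by representation.
Hanan is the sole taker at this level and receives the full 1/5.
Khalida is living and takes 2/5.
Nabil is living and takes 1/5.
Samir is living and takes 1/5.

Hanan 1/5; Khalida 2/5; Nabil 1/5; Samir 1/5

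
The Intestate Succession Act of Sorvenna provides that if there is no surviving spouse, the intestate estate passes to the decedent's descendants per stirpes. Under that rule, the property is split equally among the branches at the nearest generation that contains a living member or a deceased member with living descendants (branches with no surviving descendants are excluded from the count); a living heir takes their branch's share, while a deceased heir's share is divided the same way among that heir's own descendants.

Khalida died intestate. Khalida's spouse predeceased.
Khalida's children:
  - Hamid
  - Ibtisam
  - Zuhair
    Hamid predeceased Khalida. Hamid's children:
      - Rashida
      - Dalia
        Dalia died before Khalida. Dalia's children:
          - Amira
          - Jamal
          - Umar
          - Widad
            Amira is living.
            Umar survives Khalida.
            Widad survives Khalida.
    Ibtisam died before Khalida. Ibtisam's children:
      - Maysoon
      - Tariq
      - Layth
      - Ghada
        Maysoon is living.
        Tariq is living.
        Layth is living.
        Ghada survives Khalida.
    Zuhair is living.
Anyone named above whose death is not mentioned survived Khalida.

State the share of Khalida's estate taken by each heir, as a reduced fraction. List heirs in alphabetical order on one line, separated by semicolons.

There is no surviving spouse, so the entire estate passes to Khalida's descendants per stirpes.
The estate is divided into 3 equal shares of 1/3 among Hamid, Ibtisam, Zuhair.
Hamid predeceased; the 1/3 allotted to Hamid's branch passes to Hamid's issue by representation.
The 1/3 is divided into 2 equal shares of 1/6 among Rashida, Dalia.
Rashida is living and takes 1/6.
Dalia predeceased; the 1/6 allotted to Dalia's branch passes to Dalia's issue by representation.
The 1/6 is divided into 4 equal shares of 1/24 among Amira, Jamal, Umar, Widad.
Amira is living and takes 1/24.
Jamal is living and takes 1/24.
Umar is living and takes 1/24.
Widad is living and takes 1/24.
Ibtisam predeceased; the 1/3 allotted to Ibtisam's branch passes to Ibtisam's issue by representation.
The 1/3 is divided into 4 equal shares of 1/12 among Maysoon, Tariq, Layth, Ghada.
Maysoon is living and takes 1/12.
Tariq is living and takes 1/12.
Layth is living and takes 1/12.
Ghada is living and takes 1/12.
Zuhair is living and takes 1/3.

Amira 1/24; Ghada 1/12; Jamal 1/24; Layth 1/12; Maysoon 1/12; Rashida 1/6; Tariq 1/12; Umar 1/24; Widad 1/24; Zuhair 1/3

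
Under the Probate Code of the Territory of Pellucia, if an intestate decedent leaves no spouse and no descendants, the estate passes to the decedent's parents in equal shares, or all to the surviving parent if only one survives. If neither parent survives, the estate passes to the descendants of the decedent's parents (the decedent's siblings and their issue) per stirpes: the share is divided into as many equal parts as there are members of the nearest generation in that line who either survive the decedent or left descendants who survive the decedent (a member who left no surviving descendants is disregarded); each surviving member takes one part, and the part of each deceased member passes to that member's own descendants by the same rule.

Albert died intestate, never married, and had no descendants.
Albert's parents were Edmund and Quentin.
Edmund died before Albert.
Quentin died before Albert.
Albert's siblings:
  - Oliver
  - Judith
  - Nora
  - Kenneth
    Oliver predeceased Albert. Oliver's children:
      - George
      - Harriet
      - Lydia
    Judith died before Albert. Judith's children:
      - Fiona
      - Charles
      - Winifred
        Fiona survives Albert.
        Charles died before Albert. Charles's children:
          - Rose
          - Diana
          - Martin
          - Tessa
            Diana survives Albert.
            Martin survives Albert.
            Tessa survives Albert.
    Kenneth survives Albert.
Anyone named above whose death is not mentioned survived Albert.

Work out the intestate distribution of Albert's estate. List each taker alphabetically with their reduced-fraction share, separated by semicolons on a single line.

Neither parent survives and there are no descendants, so the estate passes to Albert's siblings and their issue per stirpes.
The estate is divided into 4 equal shares of 1/4 among Oliver, Judith, Nora, Kenneth.
Oliver predeceased; the 1/4 allotted to Oliver's branch passes to Oliver's issue by representation.
The 1/4 is divided into 3 equal shares of 1/12 among George, Harriet, Lydia.
George is living and takes 1/12.
Harriet is living and takes 1/12.
Lydia is living and takes 1/12.
Judith predeceased; the 1/4 allotted to Judith's branch passes to Judith's issue by representation.
The 1/4 is divided into 3 equal shares of 1/12 among Fiona, Charles, Winifred.
Fiona is living and takes 1/12.
Charles predeceased; the 1/12 allotted to Charles's branch passes to Charles's issue by representation.
The 1/12 is divided into 4 equal shares of 1/48 among Rose, Diana, Martin, Tessa.
Rose is living and takes 1/48.
Diana is living and takes 1/48.
Martin is living and takes 1/48.
Tessa is living and takes 1/48.
Winifred is living and takes 1/12.
Nora is living and takes 1/4.
Kenneth is living and takes 1/4.

Diana 1/48; Fiona 1/12; George 1/12; Harriet 1/12; Kenneth 1/4; Lydia 1/12; Martin 1/48; Nora 1/4; Rose 1/48; Tessa 1/48; Winifred 1/12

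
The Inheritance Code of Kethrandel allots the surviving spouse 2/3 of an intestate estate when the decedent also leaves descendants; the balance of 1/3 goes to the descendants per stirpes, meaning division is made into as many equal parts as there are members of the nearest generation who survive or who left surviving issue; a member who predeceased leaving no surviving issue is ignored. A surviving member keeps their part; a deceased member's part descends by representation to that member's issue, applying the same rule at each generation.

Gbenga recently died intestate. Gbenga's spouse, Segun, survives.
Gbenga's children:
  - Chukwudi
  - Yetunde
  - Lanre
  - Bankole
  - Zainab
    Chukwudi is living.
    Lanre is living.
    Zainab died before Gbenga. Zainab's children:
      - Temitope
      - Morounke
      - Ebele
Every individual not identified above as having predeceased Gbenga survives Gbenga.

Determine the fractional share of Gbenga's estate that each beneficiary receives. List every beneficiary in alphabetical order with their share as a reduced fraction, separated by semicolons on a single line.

Bankole 1/15; Chukwudi 1/15; Ebele 1/45; Lanre 1/15; Morounke 1/45; Segun 2/3; Temitope 1/45; Yetunde 1/15

Segun, as surviving spouse, takes 2/3.
The remaining 1/3 passes to Gbenga's descendants per stirpes.
The 1/3 is divided into 5 equal shares of 1/15 among Chukwudi, Yetunde, Lanre, Bankole, Zainab.
Chukwudi is living and takes 1/15.
Yetunde is living and takes 1/15.
Lanre is living and takes 1/15.
Bankole is living and takes 1/15.
Zainab predeceased; the 1/15 allotted to Zainab's branch passes to Zainab's issue by representation.
The 1/15 is divided into 3 equal shares of 1/45 among Temitope, Morounke, Ebele.
Temitope is living and takes 1/45.
Morounke is living and takes 1/45.
Ebele is living and takes 1/45.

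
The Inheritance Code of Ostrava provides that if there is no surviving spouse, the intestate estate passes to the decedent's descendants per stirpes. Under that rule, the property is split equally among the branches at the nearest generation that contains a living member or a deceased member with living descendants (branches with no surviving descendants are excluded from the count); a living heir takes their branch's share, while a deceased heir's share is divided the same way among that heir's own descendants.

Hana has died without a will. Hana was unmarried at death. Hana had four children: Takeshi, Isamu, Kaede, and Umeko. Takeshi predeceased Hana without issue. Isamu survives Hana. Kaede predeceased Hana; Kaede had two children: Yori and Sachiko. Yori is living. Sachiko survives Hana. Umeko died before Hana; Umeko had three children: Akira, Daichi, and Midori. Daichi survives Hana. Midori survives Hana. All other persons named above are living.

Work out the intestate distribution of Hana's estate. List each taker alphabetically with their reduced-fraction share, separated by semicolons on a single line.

There is no surviving spouse, so the entire estate passes to Hana's descendants per stirpes.
Takeshi left no surviving issue, so that branch lapses and is disregarded.
The estate is divided into 3 equal shares of 1/3 among Isamu, Kaede, Umeko.
Isamu is living and takes 1/3.
Kaede predeceased; the 1/3 allotted to Kaede's branch passes to Kaede's issue by representation.
The 1/3 is divided into 2 equal shares of 1/6 among Yori, Sachiko.
Yori is living and takes 1/6.
Sachiko is living and takes 1/6.
Umeko predeceased; the 1/3 allotted to Umeko's branch passes to Umeko's issue by representation.
The 1/3 is divided into 3 equal shares of 1/9 among Akira, Daichi, Midori.
Akira is living and takes 1/9.
Daichi is living and takes 1/9.
Midori is living and takes 1/9.

Akira 1/9; Daichi 1/9; Isamu 1/3; Midori 1/9; Sachiko 1/6; Yori 1/6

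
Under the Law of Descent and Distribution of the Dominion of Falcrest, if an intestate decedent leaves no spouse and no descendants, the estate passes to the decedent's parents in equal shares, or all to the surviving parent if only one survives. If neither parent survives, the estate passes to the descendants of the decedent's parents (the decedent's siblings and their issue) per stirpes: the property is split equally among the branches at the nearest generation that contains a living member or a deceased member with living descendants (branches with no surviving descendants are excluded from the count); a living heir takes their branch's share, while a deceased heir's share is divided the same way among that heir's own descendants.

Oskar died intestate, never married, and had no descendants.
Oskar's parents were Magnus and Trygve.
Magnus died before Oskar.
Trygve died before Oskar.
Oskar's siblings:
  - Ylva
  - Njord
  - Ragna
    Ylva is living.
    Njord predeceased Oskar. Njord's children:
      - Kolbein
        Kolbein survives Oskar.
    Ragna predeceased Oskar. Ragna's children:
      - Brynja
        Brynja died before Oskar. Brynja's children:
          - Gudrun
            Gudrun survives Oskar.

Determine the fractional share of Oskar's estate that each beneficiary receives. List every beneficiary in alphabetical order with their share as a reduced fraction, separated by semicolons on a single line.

Neither parent survives and there are no descendants, so the estate passes to Oskar's siblings and their issue per stirpes.
The estate is divided into 3 equal shares of 1/3 among Ylva, Njord, Ragna.
Ylva is living and takes 1/3.
Njord predeceased; the 1/3 allotted to Njord's branch passes to Njord's issue by representation.
Kolbein is the sole taker at this level and receives the full 1/3.
Ragna predeceased; the 1/3 allotted to Ragna's branch passes to Ragna's issue by representation.
Brynja's line is the sole branch at this level, so the full 1/3 passes to Brynja's issue by representation.
Gudrun is the sole taker at this level and receives the full 1/3.

Gudrun 1/3; Kolbein 1/3; Ylva 1/3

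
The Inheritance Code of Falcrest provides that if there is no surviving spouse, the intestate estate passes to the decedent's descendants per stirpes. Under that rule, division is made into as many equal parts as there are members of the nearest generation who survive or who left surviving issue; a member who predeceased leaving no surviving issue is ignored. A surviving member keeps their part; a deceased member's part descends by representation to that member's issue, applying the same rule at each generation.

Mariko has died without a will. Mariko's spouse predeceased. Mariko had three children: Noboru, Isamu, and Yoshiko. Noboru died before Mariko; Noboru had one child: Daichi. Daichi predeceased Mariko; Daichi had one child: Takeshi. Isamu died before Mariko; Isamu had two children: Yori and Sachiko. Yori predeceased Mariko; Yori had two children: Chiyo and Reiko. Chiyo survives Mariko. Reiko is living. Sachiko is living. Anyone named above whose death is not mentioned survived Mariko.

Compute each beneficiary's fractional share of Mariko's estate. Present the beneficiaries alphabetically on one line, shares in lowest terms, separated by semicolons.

There is no surviving spouse, so the entire estate passes to Mariko's descendants per stirpes.
The estate is divided into 3 equal shares of 1/3 among Noboru, Isamu, Yoshiko.
Noboru predeceased; the 1/3 allotted to Noboru's branch passes to Noboru's issue by representation.
Daichi's line is the sole branch at this level, so the full 1/3 passes to Daichi's issue by representation.
Takeshi is the sole taker at this level and receives the full 1/3.
Isamu predeceased; the 1/3 allotted to Isamu's branch passes to Isamu's issue by representation.
The 1/3 is divided into 2 equal shares of 1/6 among Yori, Sachiko.
Yori predeceased; the 1/6 allotted to Yori's branch passes to Yori's issue by representation.
The 1/6 is divided into 2 equal shares of 1/12 among Chiyo, Reiko.
Chiyo is living and takes 1/12.
Reiko is living and takes 1/12.
Sachiko is living and takes 1/6.
Yoshiko is living and takes 1/3.

Chiyo 1/12; Reiko 1/12; Sachiko 1/6; Takeshi 1/3; Yoshiko 1/3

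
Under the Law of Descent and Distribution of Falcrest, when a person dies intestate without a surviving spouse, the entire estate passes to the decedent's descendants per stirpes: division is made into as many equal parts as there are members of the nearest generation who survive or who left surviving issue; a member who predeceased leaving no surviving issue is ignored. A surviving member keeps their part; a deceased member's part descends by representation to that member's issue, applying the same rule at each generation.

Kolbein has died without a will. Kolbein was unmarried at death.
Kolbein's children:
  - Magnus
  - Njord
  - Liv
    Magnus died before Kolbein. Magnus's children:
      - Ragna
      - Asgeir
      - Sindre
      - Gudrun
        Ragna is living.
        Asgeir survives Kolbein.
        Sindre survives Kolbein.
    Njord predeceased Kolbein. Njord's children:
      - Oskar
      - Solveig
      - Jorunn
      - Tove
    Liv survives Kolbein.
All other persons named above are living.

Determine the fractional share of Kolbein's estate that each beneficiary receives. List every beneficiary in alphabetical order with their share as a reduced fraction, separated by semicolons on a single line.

There is no surviving spouse, so the entire estate passes to Kolbein's descendants per stirpes.
The estate is divided into 3 equal shares of 1/3 among Magnus, Njord, Liv.
Magnus predeceased; the 1/3 allotted to Magnus's branch passes to Magnus's issue by representation.
The 1/3 is divided into 4 equal shares of 1/12 among Ragna, Asgeir, Sindre, Gudrun.
Ragna is living and takes 1/12.
Asgeir is living and takes 1/12.
Sindre is living and takes 1/12.
Gudrun is living and takes 1/12.
Njord predeceased; the 1/3 allotted to Njord's branch passes to Njord's issue by representation.
The 1/3 is divided into 4 equal shares of 1/12 among Oskar, Solveig, Jorunn, Tove.
Oskar is living and takes 1/12.
Solveig is living and takes 1/12.
Jorunn is living and takes 1/12.
Tove is living and takes 1/12.
Liv is living and takes 1/3.

Asgeir 1/12; Gudrun 1/12; Jorunn 1/12; Liv 1/3; Oskar 1/12; Ragna 1/12; Sindre 1/12; Solveig 1/12; Tove 1/12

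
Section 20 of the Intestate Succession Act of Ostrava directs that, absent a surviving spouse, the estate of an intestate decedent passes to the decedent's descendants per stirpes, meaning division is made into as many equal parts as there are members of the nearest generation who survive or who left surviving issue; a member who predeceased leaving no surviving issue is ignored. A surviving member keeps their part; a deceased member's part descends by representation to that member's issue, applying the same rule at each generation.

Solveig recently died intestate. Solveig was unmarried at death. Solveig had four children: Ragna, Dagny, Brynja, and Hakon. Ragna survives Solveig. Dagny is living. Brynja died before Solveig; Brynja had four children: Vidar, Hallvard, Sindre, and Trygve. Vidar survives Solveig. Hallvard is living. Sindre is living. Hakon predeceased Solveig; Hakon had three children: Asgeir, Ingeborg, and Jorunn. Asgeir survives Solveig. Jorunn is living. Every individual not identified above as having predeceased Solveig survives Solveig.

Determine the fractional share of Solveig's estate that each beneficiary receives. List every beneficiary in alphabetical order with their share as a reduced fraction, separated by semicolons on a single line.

Asgeir 1/12; Dagny 1/4; Hallvard 1/16; Ingeborg 1/12; Jorunn 1/12; Ragna 1/4; Sindre 1/16; Trygve 1/16; Vidar 1/16

There is no surviving spouse, so the entire estate passes to Solveig's descendants per stirpes.
The estate is divided into 4 equal shares of 1/4 among Ragna, Dagny, Brynja, Hakon.
Ragna is living and takes 1/4.
Dagny is living and takes 1/4.
Brynja predeceased; the 1/4 allotted to Brynja's branch passes to Brynja's issue by representation.
The 1/4 is divided into 4 equal shares of 1/16 among Vidar, Hallvard, Sindre, Trygve.
Vidar is living and takes 1/16.
Hallvard is living and takes 1/16.
Sindre is living and takes 1/16.
Trygve is living and takes 1/16.
Hakon predeceased; the 1/4 allotted to Hakon's branch passes to Hakon's issue by representation.
The 1/4 is divided into 3 equal shares of 1/12 among Asgeir, Ingeborg, Jorunn.
Asgeir is living and takes 1/12.
Ingeborg is living and takes 1/12.
Jorunn is living and takes 1/12.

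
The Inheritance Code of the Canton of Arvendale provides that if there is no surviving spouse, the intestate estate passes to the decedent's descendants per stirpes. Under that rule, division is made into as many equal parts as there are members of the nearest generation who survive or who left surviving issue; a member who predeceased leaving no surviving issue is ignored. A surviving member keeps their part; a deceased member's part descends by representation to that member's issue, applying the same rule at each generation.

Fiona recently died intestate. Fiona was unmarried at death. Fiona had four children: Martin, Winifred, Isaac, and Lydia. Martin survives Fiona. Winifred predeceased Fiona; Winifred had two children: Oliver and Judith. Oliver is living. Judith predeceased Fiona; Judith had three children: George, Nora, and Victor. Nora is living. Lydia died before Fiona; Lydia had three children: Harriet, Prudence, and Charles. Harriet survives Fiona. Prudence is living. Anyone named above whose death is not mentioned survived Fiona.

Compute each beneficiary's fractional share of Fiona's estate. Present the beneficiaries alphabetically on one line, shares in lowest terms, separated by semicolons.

Charles 1/12; George 1/24; Harriet 1/12; Isaac 1/4; Martin 1/4; Nora 1/24; Oliver 1/8; Prudence 1/12; Victor 1/24

There is no surviving spouse, so the entire estate passes to Fiona's descendants per stirpes.
The estate is divided into 4 equal shares of 1/4 among Martin, Winifred, Isaac, Lydia.
Martin is living and takes 1/4.
Winifred predeceased; the 1/4 allotted to Winifred's branch passes to Winifred's issue by representation.
The 1/4 is divided into 2 equal shares of 1/8 among Oliver, Judith.
Oliver is living and takes 1/8.
Judith predeceased; the 1/8 allotted to Judith's branch passes to Judith's issue by representation.
The 1/8 is divided into 3 equal shares of 1/24 among George, Nora, Victor.
George is living and takes 1/24.
Nora is living and takes 1/24.
Victor is living and takes 1/24.
Isaac is living and takes 1/4.
Lydia predeceased; the 1/4 allotted to Lydia's branch passes to Lydia's issue by representation.
The 1/4 is divided into 3 equal shares of 1/12 among Harriet, Prudence, Charles.
Harriet is living and takes 1/12.
Prudence is living and takes 1/12.
Charles is living and takes 1/12.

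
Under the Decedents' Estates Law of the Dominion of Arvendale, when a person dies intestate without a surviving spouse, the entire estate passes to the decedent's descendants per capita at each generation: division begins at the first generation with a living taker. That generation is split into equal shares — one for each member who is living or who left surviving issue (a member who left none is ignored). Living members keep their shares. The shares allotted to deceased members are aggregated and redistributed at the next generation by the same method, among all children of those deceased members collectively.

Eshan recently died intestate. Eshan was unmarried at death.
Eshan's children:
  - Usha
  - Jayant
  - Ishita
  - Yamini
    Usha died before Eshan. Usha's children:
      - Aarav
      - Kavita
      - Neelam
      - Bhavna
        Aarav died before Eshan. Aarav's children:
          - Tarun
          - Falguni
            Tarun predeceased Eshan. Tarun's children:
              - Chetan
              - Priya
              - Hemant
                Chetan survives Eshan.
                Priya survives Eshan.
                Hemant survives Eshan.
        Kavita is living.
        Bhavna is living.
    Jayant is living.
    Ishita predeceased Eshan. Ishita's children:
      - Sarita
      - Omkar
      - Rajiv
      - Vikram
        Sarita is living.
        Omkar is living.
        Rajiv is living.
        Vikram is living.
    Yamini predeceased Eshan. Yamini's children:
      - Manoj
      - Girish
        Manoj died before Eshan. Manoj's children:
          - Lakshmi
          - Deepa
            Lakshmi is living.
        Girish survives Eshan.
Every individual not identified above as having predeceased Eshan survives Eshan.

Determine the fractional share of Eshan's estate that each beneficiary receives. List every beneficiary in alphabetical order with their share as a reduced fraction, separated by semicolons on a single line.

There is no surviving spouse, so the entire estate passes to Eshan's descendants per capita at each generation.
At generation 1 (Usha, Jayant, Ishita, Yamini) there are 4 shares of (1)/4 = 1/4 each.
Living: Jayant — each takes 1/4.
Deceased: Usha, Ishita, and Yamini. Their combined 3/4 is pooled and carried to generation 2.
At generation 2 (Aarav, Kavita, Neelam, Bhavna, Sarita, Omkar, Rajiv, Vikram, Manoj, Girish) there are 10 shares of (3/4)/10 = 3/40 each.
Living: Kavita, Neelam, Bhavna, Sarita, Omkar, Rajiv, Vikram, and Girish — each takes 3/40.
Deceased: Aarav and Manoj. Their combined 3/20 is pooled and carried to generation 3.
At generation 3 (Tarun, Falguni, Lakshmi, Deepa) there are 4 shares of (3/20)/4 = 3/80 each.
Living: Falguni, Lakshmi, and Deepa — each takes 3/80.
Deceased: Tarun. That 3/80 share is carried to generation 4.
At generation 4 (Chetan, Priya, Hemant) there are 3 shares of (3/80)/3 = 1/80 each.
Living: Chetan, Priya, and Hemant — each takes 1/80.

Bhavna 3/40; Chetan 1/80; Deepa 3/80; Falguni 3/80; Girish 3/40; Hemant 1/80; Jayant 1/4; Kavita 3/40; Lakshmi 3/80; Neelam 3/40; Omkar 3/40; Priya 1/80; Rajiv 3/40; Sarita 3/40; Vikram 3/40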